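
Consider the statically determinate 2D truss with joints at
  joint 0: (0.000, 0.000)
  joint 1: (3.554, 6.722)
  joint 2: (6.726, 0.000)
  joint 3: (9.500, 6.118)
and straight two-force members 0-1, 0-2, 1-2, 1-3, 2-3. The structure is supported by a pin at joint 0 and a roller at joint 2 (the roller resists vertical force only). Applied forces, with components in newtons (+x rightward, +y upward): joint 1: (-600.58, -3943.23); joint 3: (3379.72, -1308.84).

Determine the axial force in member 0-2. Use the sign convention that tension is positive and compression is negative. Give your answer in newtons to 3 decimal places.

N=4 nodes, M=5 members, R=3 reactions → 2N=8, M+R=8
member 0 (0-1): L=7.6037, (cx,cy)=(0.4674,0.8840)
member 1 (0-2): L=6.7260, (cx,cy)=(1.0000,0.0000)
member 2 (1-2): L=7.4328, (cx,cy)=(0.4268,-0.9044)
member 3 (1-3): L=5.9766, (cx,cy)=(0.9949,-0.1011)
member 4 (2-3): L=6.7175, (cx,cy)=(0.4130,0.9108)
solve A·x = −loads:
  F[0-1] = +1305.5370 N (tension)
  F[0-2] = +2168.9265 N (tension)
  F[1-2] = -6063.0359 N (compression)
  F[1-3] = +3817.7748 N (tension)
  F[2-3] = -1013.4603 N (compression)
  Rx@0 = -2779.1400 N
  Ry@0 = -1154.1518 N
  Ry@2 = +6406.2218 N

2168.926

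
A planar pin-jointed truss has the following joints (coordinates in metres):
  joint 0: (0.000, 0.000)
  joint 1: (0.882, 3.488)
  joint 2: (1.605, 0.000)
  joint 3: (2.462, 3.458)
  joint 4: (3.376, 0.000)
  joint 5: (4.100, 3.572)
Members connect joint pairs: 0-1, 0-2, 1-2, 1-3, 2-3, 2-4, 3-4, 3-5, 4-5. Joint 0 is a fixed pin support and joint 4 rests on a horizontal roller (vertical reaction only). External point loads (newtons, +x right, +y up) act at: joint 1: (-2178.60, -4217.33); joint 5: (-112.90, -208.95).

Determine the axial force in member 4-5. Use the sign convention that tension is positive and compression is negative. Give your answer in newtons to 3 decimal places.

N=6 nodes, M=9 members, R=3 reactions → 2N=12, M+R=12
member 0 (0-1): L=3.5978, (cx,cy)=(0.2452,0.9695)
member 1 (0-2): L=1.6050, (cx,cy)=(1.0000,0.0000)
member 2 (1-2): L=3.5621, (cx,cy)=(0.2030,-0.9792)
member 3 (1-3): L=1.5803, (cx,cy)=(0.9998,-0.0190)
member 4 (2-3): L=3.5626, (cx,cy)=(0.2406,0.9706)
member 5 (2-4): L=1.7710, (cx,cy)=(1.0000,0.0000)
member 6 (3-4): L=3.5768, (cx,cy)=(0.2555,-0.9668)
member 7 (3-5): L=1.6420, (cx,cy)=(0.9976,0.0694)
member 8 (4-5): L=3.6446, (cx,cy)=(0.1986,0.9801)
solve A·x = −loads:
  F[0-1] = -5612.3073 N (compression)
  F[0-2] = -915.6388 N (compression)
  F[1-2] = +1239.0409 N (tension)
  F[1-3] = +551.3529 N (tension)
  F[2-3] = -1249.9547 N (compression)
  F[2-4] = -363.4723 N (compression)
  F[3-4] = +1260.5906 N (tension)
  F[3-5] = -71.7310 N (compression)
  F[4-5] = -208.1174 N (compression)
  Rx@0 = +2291.5000 N
  Ry@0 = +5441.0476 N
  Ry@4 = -1014.7676 N

-208.117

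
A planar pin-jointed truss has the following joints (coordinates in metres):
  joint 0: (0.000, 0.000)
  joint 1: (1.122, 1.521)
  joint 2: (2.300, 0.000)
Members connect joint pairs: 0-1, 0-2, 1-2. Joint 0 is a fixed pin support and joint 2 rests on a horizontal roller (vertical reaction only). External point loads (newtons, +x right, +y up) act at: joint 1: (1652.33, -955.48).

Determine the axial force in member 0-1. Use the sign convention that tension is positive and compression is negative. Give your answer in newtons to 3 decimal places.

N=3 nodes, M=3 members, R=3 reactions → 2N=6, M+R=6
member 0 (0-1): L=1.8901, (cx,cy)=(0.5936,0.8047)
member 1 (0-2): L=2.3000, (cx,cy)=(1.0000,0.0000)
member 2 (1-2): L=1.9238, (cx,cy)=(0.6123,-0.7906)
solve A·x = −loads:
  F[0-1] = +749.7125 N (tension)
  F[0-2] = +1207.2766 N (tension)
  F[1-2] = -1971.6434 N (compression)
  Rx@0 = -1652.3300 N
  Ry@0 = -603.3211 N
  Ry@2 = +1558.8011 N

749.713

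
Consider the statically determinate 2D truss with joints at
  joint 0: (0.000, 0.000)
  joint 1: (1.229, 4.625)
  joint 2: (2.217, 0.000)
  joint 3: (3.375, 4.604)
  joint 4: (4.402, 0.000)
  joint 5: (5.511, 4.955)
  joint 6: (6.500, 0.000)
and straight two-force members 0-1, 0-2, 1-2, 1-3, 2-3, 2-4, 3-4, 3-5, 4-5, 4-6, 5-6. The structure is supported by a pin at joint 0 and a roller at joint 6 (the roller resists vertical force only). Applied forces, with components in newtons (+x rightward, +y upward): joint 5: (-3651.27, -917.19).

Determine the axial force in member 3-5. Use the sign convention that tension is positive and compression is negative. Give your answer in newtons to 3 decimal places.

N=7 nodes, M=11 members, R=3 reactions → 2N=14, M+R=14
member 0 (0-1): L=4.7855, (cx,cy)=(0.2568,0.9665)
member 1 (0-2): L=2.2170, (cx,cy)=(1.0000,0.0000)
member 2 (1-2): L=4.7294, (cx,cy)=(0.2089,-0.9779)
member 3 (1-3): L=2.1461, (cx,cy)=(1.0000,-0.0098)
member 4 (2-3): L=4.7474, (cx,cy)=(0.2439,0.9698)
member 5 (2-4): L=2.1850, (cx,cy)=(1.0000,0.0000)
member 6 (3-4): L=4.7172, (cx,cy)=(0.2177,-0.9760)
member 7 (3-5): L=2.1646, (cx,cy)=(0.9868,0.1622)
member 8 (4-5): L=5.0776, (cx,cy)=(0.2184,0.9759)
member 9 (4-6): L=2.0980, (cx,cy)=(1.0000,0.0000)
member 10 (5-6): L=5.0527, (cx,cy)=(0.1957,-0.9807)
solve A·x = −loads:
  F[0-1] = -3024.3830 N (compression)
  F[0-2] = -2874.5566 N (compression)
  F[1-2] = +3002.9439 N (tension)
  F[1-3] = -1404.1200 N (compression)
  F[2-3] = -3028.1514 N (compression)
  F[2-4] = -1508.5810 N (compression)
  F[3-4] = +2540.8926 N (tension)
  F[3-5] = -2732.0379 N (compression)
  F[4-5] = -2541.2968 N (compression)
  F[4-6] = -400.3415 N (compression)
  F[5-6] = +2045.3184 N (tension)
  Rx@0 = +3651.2700 N
  Ry@0 = +2922.9452 N
  Ry@6 = -2005.7552 N

-2732.038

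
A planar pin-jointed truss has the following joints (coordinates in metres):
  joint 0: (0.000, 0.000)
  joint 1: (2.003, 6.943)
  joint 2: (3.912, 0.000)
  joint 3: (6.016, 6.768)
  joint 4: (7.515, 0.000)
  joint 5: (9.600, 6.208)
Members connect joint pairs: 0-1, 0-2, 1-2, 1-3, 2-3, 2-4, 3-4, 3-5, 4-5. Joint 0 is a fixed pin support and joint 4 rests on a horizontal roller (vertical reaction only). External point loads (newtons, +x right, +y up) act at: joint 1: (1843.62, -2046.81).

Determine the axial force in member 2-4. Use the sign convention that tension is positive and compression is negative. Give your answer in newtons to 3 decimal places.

N=6 nodes, M=9 members, R=3 reactions → 2N=12, M+R=12
member 0 (0-1): L=7.2262, (cx,cy)=(0.2772,0.9608)
member 1 (0-2): L=3.9120, (cx,cy)=(1.0000,0.0000)
member 2 (1-2): L=7.2007, (cx,cy)=(0.2651,-0.9642)
member 3 (1-3): L=4.0168, (cx,cy)=(0.9991,-0.0436)
member 4 (2-3): L=7.0875, (cx,cy)=(0.2969,0.9549)
member 5 (2-4): L=3.6030, (cx,cy)=(1.0000,0.0000)
member 6 (3-4): L=6.9320, (cx,cy)=(0.2162,-0.9763)
member 7 (3-5): L=3.6275, (cx,cy)=(0.9880,-0.1544)
member 8 (4-5): L=6.5488, (cx,cy)=(0.3184,0.9480)
solve A·x = −loads:
  F[0-1] = +210.2667 N (tension)
  F[0-2] = +1785.3367 N (tension)
  F[1-2] = -2278.8737 N (compression)
  F[1-3] = -1182.2967 N (compression)
  F[2-3] = +2301.0585 N (tension)
  F[2-4] = +498.0803 N (tension)
  F[3-4] = -2303.3355 N (compression)
  F[3-5] = +0.0000 N (tension)
  F[4-5] = -0.0000 N (compression)
  Rx@0 = -1843.6200 N
  Ry@0 = -202.0275 N
  Ry@4 = +2248.8375 N

498.080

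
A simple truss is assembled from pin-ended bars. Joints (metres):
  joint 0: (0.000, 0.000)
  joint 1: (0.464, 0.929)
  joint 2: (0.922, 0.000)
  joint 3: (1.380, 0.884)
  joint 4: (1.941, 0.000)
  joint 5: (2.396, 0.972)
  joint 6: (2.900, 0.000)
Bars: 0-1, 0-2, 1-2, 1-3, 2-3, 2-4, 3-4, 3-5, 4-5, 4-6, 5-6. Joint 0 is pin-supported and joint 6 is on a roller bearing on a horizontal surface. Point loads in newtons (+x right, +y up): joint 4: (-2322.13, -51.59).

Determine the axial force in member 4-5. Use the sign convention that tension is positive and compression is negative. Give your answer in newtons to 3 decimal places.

N=7 nodes, M=11 members, R=3 reactions → 2N=14, M+R=14
member 0 (0-1): L=1.0384, (cx,cy)=(0.4468,0.8946)
member 1 (0-2): L=0.9220, (cx,cy)=(1.0000,0.0000)
member 2 (1-2): L=1.0358, (cx,cy)=(0.4422,-0.8969)
member 3 (1-3): L=0.9171, (cx,cy)=(0.9988,-0.0491)
member 4 (2-3): L=0.9956, (cx,cy)=(0.4600,0.8879)
member 5 (2-4): L=1.0190, (cx,cy)=(1.0000,0.0000)
member 6 (3-4): L=1.0470, (cx,cy)=(0.5358,-0.8443)
member 7 (3-5): L=1.0198, (cx,cy)=(0.9963,0.0863)
member 8 (4-5): L=1.0732, (cx,cy)=(0.4240,0.9057)
member 9 (4-6): L=0.9590, (cx,cy)=(1.0000,0.0000)
member 10 (5-6): L=1.0949, (cx,cy)=(0.4603,-0.8878)
solve A·x = −loads:
  F[0-1] = -19.0699 N (compression)
  F[0-2] = -2313.6090 N (compression)
  F[1-2] = +19.9713 N (tension)
  F[1-3] = -17.3729 N (compression)
  F[2-3] = -20.1741 N (compression)
  F[2-4] = -2295.4974 N (compression)
  F[3-4] = +16.5632 N (tension)
  F[3-5] = -35.6405 N (compression)
  F[4-5] = +41.5214 N (tension)
  F[4-6] = +17.9043 N (tension)
  F[5-6] = -38.8956 N (compression)
  Rx@0 = +2322.1300 N
  Ry@0 = +17.0603 N
  Ry@6 = +34.5297 N

41.521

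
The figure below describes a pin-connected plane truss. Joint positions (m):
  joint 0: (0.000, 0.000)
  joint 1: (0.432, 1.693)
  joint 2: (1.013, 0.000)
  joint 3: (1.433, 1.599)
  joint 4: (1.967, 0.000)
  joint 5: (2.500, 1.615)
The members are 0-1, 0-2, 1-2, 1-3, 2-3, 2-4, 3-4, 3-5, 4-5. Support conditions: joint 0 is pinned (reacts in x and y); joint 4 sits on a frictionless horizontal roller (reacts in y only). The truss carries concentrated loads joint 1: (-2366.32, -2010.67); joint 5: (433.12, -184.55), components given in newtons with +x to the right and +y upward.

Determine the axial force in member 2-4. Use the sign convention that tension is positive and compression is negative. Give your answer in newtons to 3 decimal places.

N=6 nodes, M=9 members, R=3 reactions → 2N=12, M+R=12
member 0 (0-1): L=1.7472, (cx,cy)=(0.2472,0.9690)
member 1 (0-2): L=1.0130, (cx,cy)=(1.0000,0.0000)
member 2 (1-2): L=1.7899, (cx,cy)=(0.3246,-0.9459)
member 3 (1-3): L=1.0054, (cx,cy)=(0.9956,-0.0935)
member 4 (2-3): L=1.6532, (cx,cy)=(0.2540,0.9672)
member 5 (2-4): L=0.9540, (cx,cy)=(1.0000,0.0000)
member 6 (3-4): L=1.6858, (cx,cy)=(0.3168,-0.9485)
member 7 (3-5): L=1.0671, (cx,cy)=(0.9999,0.0150)
member 8 (4-5): L=1.7007, (cx,cy)=(0.3134,0.9496)
solve A·x = −loads:
  F[0-1] = -3302.6943 N (compression)
  F[0-2] = -1116.6218 N (compression)
  F[1-2] = +1140.4710 N (tension)
  F[1-3] = +1184.7393 N (tension)
  F[2-3] = -1115.3089 N (compression)
  F[2-4] = -463.0894 N (compression)
  F[3-4] = +1261.9115 N (tension)
  F[3-5] = +496.5401 N (tension)
  F[4-5] = -202.1808 N (compression)
  Rx@0 = +1933.2000 N
  Ry@0 = +3200.1547 N
  Ry@4 = -1004.9347 N

-463.089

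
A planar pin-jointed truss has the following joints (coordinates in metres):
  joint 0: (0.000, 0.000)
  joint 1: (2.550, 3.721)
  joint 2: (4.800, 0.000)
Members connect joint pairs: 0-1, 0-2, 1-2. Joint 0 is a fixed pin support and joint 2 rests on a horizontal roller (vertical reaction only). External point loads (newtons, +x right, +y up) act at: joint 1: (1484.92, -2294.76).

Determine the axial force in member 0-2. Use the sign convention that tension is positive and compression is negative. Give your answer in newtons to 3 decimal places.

N=3 nodes, M=3 members, R=3 reactions → 2N=6, M+R=6
member 0 (0-1): L=4.5109, (cx,cy)=(0.5653,0.8249)
member 1 (0-2): L=4.8000, (cx,cy)=(1.0000,0.0000)
member 2 (1-2): L=4.3484, (cx,cy)=(0.5174,-0.8557)
solve A·x = −loads:
  F[0-1] = +91.4713 N (tension)
  F[0-2] = +1433.2117 N (tension)
  F[1-2] = -2769.8390 N (compression)
  Rx@0 = -1484.9200 N
  Ry@0 = -75.4536 N
  Ry@2 = +2370.2136 N

1433.212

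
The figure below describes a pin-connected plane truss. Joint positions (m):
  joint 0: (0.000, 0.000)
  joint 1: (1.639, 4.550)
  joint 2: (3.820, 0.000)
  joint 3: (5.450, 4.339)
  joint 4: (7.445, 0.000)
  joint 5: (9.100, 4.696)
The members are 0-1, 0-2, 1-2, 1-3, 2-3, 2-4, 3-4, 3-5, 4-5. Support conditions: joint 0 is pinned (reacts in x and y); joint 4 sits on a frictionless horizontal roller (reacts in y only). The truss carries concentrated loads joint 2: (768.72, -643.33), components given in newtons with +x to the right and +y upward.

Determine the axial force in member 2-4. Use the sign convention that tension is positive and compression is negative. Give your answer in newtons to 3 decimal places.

151.770

N=6 nodes, M=9 members, R=3 reactions → 2N=12, M+R=12
member 0 (0-1): L=4.8362, (cx,cy)=(0.3389,0.9408)
member 1 (0-2): L=3.8200, (cx,cy)=(1.0000,0.0000)
member 2 (1-2): L=5.0457, (cx,cy)=(0.4322,-0.9018)
member 3 (1-3): L=3.8168, (cx,cy)=(0.9985,-0.0553)
member 4 (2-3): L=4.6351, (cx,cy)=(0.3517,0.9361)
member 5 (2-4): L=3.6250, (cx,cy)=(1.0000,0.0000)
member 6 (3-4): L=4.7757, (cx,cy)=(0.4177,-0.9086)
member 7 (3-5): L=3.6674, (cx,cy)=(0.9953,0.0973)
member 8 (4-5): L=4.9791, (cx,cy)=(0.3324,0.9431)
solve A·x = −loads:
  F[0-1] = -332.9430 N (compression)
  F[0-2] = +881.5552 N (tension)
  F[1-2] = +363.9540 N (tension)
  F[1-3] = -270.5673 N (compression)
  F[2-3] = +336.6353 N (tension)
  F[2-4] = +151.7699 N (tension)
  F[3-4] = -363.3092 N (compression)
  F[3-5] = -0.0000 N (tension)
  F[4-5] = +0.0000 N (tension)
  Rx@0 = -768.7200 N
  Ry@0 = +313.2399 N
  Ry@4 = +330.0901 N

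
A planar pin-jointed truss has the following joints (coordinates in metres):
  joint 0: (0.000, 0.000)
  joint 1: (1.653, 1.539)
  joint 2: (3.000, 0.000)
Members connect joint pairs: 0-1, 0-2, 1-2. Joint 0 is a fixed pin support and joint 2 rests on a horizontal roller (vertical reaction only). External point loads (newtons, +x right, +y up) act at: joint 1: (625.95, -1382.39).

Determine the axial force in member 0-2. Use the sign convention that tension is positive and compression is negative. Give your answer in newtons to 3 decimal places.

947.722

N=3 nodes, M=3 members, R=3 reactions → 2N=6, M+R=6
member 0 (0-1): L=2.2585, (cx,cy)=(0.7319,0.6814)
member 1 (0-2): L=3.0000, (cx,cy)=(1.0000,0.0000)
member 2 (1-2): L=2.0452, (cx,cy)=(0.6586,-0.7525)
solve A·x = −loads:
  F[0-1] = -439.6428 N (compression)
  F[0-2] = +947.7219 N (tension)
  F[1-2] = -1438.9763 N (compression)
  Rx@0 = -625.9500 N
  Ry@0 = +299.5808 N
  Ry@2 = +1082.8092 N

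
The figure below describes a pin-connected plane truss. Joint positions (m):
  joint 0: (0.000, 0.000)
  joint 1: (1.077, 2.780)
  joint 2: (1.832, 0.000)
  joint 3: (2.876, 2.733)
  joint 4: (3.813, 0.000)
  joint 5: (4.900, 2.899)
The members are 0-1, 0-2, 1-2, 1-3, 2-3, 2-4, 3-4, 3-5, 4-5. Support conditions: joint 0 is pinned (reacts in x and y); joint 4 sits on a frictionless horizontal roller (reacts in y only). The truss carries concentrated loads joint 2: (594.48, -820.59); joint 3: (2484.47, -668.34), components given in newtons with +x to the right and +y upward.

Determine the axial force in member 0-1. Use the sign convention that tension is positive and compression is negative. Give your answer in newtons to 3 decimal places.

N=6 nodes, M=9 members, R=3 reactions → 2N=12, M+R=12
member 0 (0-1): L=2.9813, (cx,cy)=(0.3612,0.9325)
member 1 (0-2): L=1.8320, (cx,cy)=(1.0000,0.0000)
member 2 (1-2): L=2.8807, (cx,cy)=(0.2621,-0.9650)
member 3 (1-3): L=1.7996, (cx,cy)=(0.9997,-0.0261)
member 4 (2-3): L=2.9256, (cx,cy)=(0.3568,0.9342)
member 5 (2-4): L=1.9810, (cx,cy)=(1.0000,0.0000)
member 6 (3-4): L=2.8892, (cx,cy)=(0.3243,-0.9459)
member 7 (3-5): L=2.0308, (cx,cy)=(0.9967,0.0817)
member 8 (4-5): L=3.0961, (cx,cy)=(0.3511,0.9363)
solve A·x = −loads:
  F[0-1] = +1276.3955 N (tension)
  F[0-2] = +2617.8545 N (tension)
  F[1-2] = -1254.6974 N (compression)
  F[1-3] = +790.2077 N (tension)
  F[2-3] = +2174.5980 N (tension)
  F[2-4] = +918.5309 N (tension)
  F[3-4] = -2832.2142 N (compression)
  F[3-5] = -0.0000 N (compression)
  F[4-5] = +0.0000 N (tension)
  Rx@0 = -3078.9500 N
  Ry@0 = -1190.2001 N
  Ry@4 = +2679.1301 N

1276.395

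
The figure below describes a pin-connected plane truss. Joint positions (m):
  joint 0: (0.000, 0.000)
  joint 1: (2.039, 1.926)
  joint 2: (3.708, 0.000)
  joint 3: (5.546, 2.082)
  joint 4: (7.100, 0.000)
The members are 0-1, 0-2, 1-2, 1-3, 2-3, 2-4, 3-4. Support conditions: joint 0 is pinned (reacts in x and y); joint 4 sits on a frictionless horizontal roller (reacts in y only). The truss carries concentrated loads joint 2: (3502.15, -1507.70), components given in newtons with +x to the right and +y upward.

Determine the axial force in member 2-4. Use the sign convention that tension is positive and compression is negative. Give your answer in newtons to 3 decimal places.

587.715

N=5 nodes, M=7 members, R=3 reactions → 2N=10, M+R=10
member 0 (0-1): L=2.8048, (cx,cy)=(0.7270,0.6867)
member 1 (0-2): L=3.7080, (cx,cy)=(1.0000,0.0000)
member 2 (1-2): L=2.5485, (cx,cy)=(0.6549,-0.7557)
member 3 (1-3): L=3.5105, (cx,cy)=(0.9990,0.0444)
member 4 (2-3): L=2.7772, (cx,cy)=(0.6618,0.7497)
member 5 (2-4): L=3.3920, (cx,cy)=(1.0000,0.0000)
member 6 (3-4): L=2.5980, (cx,cy)=(0.5982,-0.8014)
solve A·x = −loads:
  F[0-1] = -1048.9641 N (compression)
  F[0-2] = +4264.7089 N (tension)
  F[1-2] = +874.5240 N (tension)
  F[1-3] = -1336.5925 N (compression)
  F[2-3] = +1129.5612 N (tension)
  F[2-4] = +587.7148 N (tension)
  F[3-4] = -982.5528 N (compression)
  Rx@0 = -3502.1500 N
  Ry@0 = +720.2984 N
  Ry@4 = +787.4016 N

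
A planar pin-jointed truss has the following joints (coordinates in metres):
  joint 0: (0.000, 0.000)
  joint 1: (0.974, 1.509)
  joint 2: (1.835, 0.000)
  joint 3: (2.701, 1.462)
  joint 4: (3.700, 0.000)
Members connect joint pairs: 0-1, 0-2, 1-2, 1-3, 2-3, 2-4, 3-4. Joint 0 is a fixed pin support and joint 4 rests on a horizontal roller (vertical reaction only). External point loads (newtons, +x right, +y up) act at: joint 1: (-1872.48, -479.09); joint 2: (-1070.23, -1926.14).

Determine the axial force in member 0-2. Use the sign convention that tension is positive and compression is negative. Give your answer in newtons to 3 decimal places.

N=5 nodes, M=7 members, R=3 reactions → 2N=10, M+R=10
member 0 (0-1): L=1.7960, (cx,cy)=(0.5423,0.8402)
member 1 (0-2): L=1.8350, (cx,cy)=(1.0000,0.0000)
member 2 (1-2): L=1.7374, (cx,cy)=(0.4956,-0.8686)
member 3 (1-3): L=1.7276, (cx,cy)=(0.9996,-0.0272)
member 4 (2-3): L=1.6992, (cx,cy)=(0.5096,0.8604)
member 5 (2-4): L=1.8650, (cx,cy)=(1.0000,0.0000)
member 6 (3-4): L=1.7707, (cx,cy)=(0.5642,-0.8257)
solve A·x = −loads:
  F[0-1] = -2484.6039 N (compression)
  F[0-2] = -1595.2984 N (compression)
  F[1-2] = +1864.3286 N (tension)
  F[1-3] = -399.0051 N (compression)
  F[2-3] = +356.6482 N (tension)
  F[2-4] = +217.0948 N (tension)
  F[3-4] = -384.7987 N (compression)
  Rx@0 = +2942.7100 N
  Ry@0 = +2087.5197 N
  Ry@4 = +317.7103 N

-1595.298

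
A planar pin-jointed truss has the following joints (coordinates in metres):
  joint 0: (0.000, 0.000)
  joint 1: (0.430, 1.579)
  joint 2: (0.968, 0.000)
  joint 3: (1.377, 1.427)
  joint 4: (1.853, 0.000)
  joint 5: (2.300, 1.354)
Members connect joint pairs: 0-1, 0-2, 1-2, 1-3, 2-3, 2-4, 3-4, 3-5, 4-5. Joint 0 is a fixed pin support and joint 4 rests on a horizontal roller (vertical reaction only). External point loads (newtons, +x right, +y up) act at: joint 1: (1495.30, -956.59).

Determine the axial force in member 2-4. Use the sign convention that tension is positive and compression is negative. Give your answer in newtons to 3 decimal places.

N=6 nodes, M=9 members, R=3 reactions → 2N=12, M+R=12
member 0 (0-1): L=1.6365, (cx,cy)=(0.2628,0.9649)
member 1 (0-2): L=0.9680, (cx,cy)=(1.0000,0.0000)
member 2 (1-2): L=1.6681, (cx,cy)=(0.3225,-0.9466)
member 3 (1-3): L=0.9591, (cx,cy)=(0.9874,-0.1585)
member 4 (2-3): L=1.4845, (cx,cy)=(0.2755,0.9613)
member 5 (2-4): L=0.8850, (cx,cy)=(1.0000,0.0000)
member 6 (3-4): L=1.5043, (cx,cy)=(0.3164,-0.9486)
member 7 (3-5): L=0.9259, (cx,cy)=(0.9969,-0.0788)
member 8 (4-5): L=1.4259, (cx,cy)=(0.3135,0.9496)
solve A·x = −loads:
  F[0-1] = +559.2352 N (tension)
  F[0-2] = +1348.3579 N (tension)
  F[1-2] = -1430.2154 N (compression)
  F[1-3] = -898.4458 N (compression)
  F[2-3] = +1408.2992 N (tension)
  F[2-4] = +499.0745 N (tension)
  F[3-4] = -1577.2176 N (compression)
  F[3-5] = -0.0000 N (tension)
  F[4-5] = +0.0000 N (tension)
  Rx@0 = -1495.3000 N
  Ry@0 = -539.5851 N
  Ry@4 = +1496.1751 N

499.075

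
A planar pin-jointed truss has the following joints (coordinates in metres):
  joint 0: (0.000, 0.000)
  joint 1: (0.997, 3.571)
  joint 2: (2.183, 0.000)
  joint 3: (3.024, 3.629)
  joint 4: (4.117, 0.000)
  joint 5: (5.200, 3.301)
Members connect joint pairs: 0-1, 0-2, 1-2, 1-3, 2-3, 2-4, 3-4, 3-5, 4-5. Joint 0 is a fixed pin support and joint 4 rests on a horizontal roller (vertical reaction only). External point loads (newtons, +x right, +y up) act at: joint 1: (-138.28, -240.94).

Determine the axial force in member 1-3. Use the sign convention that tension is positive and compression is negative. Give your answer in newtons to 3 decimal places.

N=6 nodes, M=9 members, R=3 reactions → 2N=12, M+R=12
member 0 (0-1): L=3.7076, (cx,cy)=(0.2689,0.9632)
member 1 (0-2): L=2.1830, (cx,cy)=(1.0000,0.0000)
member 2 (1-2): L=3.7628, (cx,cy)=(0.3152,-0.9490)
member 3 (1-3): L=2.0278, (cx,cy)=(0.9996,0.0286)
member 4 (2-3): L=3.7252, (cx,cy)=(0.2258,0.9742)
member 5 (2-4): L=1.9340, (cx,cy)=(1.0000,0.0000)
member 6 (3-4): L=3.7900, (cx,cy)=(0.2884,-0.9575)
member 7 (3-5): L=2.2006, (cx,cy)=(0.9888,-0.1491)
member 8 (4-5): L=3.4741, (cx,cy)=(0.3117,0.9502)
solve A·x = −loads:
  F[0-1] = -314.1034 N (compression)
  F[0-2] = -53.8146 N (compression)
  F[1-2] = +65.8980 N (tension)
  F[1-3] = +33.0576 N (tension)
  F[2-3] = -64.1965 N (compression)
  F[2-4] = -18.5511 N (compression)
  F[3-4] = +64.3266 N (tension)
  F[3-5] = -0.0000 N (compression)
  F[4-5] = +0.0000 N (tension)
  Rx@0 = +138.2800 N
  Ry@0 = +302.5336 N
  Ry@4 = -61.5936 N

33.058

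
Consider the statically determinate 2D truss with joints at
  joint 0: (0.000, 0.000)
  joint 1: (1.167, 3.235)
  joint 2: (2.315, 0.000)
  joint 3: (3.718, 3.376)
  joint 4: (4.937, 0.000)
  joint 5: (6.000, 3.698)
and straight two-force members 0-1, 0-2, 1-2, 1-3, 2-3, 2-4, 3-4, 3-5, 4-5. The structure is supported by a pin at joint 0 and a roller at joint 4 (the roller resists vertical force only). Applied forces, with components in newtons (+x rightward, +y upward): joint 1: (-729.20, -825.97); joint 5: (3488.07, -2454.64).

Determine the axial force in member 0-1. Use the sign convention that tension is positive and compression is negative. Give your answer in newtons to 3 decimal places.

2160.888

N=6 nodes, M=9 members, R=3 reactions → 2N=12, M+R=12
member 0 (0-1): L=3.4391, (cx,cy)=(0.3393,0.9407)
member 1 (0-2): L=2.3150, (cx,cy)=(1.0000,0.0000)
member 2 (1-2): L=3.4327, (cx,cy)=(0.3344,-0.9424)
member 3 (1-3): L=2.5549, (cx,cy)=(0.9985,0.0552)
member 4 (2-3): L=3.6559, (cx,cy)=(0.3838,0.9234)
member 5 (2-4): L=2.6220, (cx,cy)=(1.0000,0.0000)
member 6 (3-4): L=3.5893, (cx,cy)=(0.3396,-0.9406)
member 7 (3-5): L=2.3046, (cx,cy)=(0.9902,0.1397)
member 8 (4-5): L=3.8477, (cx,cy)=(0.2763,0.9611)
solve A·x = −loads:
  F[0-1] = +2160.8876 N (tension)
  F[0-2] = +2025.6005 N (tension)
  F[1-2] = -2890.8267 N (compression)
  F[1-3] = +2432.9708 N (tension)
  F[2-3] = +2950.2636 N (tension)
  F[2-4] = -73.3879 N (compression)
  F[3-4] = -2383.5500 N (compression)
  F[3-5] = +4414.2515 N (tension)
  F[4-5] = -3195.7753 N (compression)
  Rx@0 = -2758.8700 N
  Ry@0 = -2032.6709 N
  Ry@4 = +5313.2809 N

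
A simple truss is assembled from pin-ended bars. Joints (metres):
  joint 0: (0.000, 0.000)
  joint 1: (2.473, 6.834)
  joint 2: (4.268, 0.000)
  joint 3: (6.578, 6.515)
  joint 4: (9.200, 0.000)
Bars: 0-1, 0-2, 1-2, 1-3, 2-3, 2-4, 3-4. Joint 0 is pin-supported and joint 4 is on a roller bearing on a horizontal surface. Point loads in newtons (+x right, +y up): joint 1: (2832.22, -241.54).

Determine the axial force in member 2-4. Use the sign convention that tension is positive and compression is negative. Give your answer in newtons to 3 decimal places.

N=5 nodes, M=7 members, R=3 reactions → 2N=10, M+R=10
member 0 (0-1): L=7.2677, (cx,cy)=(0.3403,0.9403)
member 1 (0-2): L=4.2680, (cx,cy)=(1.0000,0.0000)
member 2 (1-2): L=7.0658, (cx,cy)=(0.2540,-0.9672)
member 3 (1-3): L=4.1174, (cx,cy)=(0.9970,-0.0775)
member 4 (2-3): L=6.9124, (cx,cy)=(0.3342,0.9425)
member 5 (2-4): L=4.9320, (cx,cy)=(1.0000,0.0000)
member 6 (3-4): L=7.0228, (cx,cy)=(0.3734,-0.9277)
solve A·x = −loads:
  F[0-1] = +2049.5368 N (tension)
  F[0-2] = +2134.8174 N (tension)
  F[1-2] = -2113.9613 N (compression)
  F[1-3] = -1602.6028 N (compression)
  F[2-3] = +2169.3275 N (tension)
  F[2-4] = +872.8358 N (tension)
  F[3-4] = -2337.8243 N (compression)
  Rx@0 = -2832.2200 N
  Ry@0 = -1927.2339 N
  Ry@4 = +2168.7739 N

872.836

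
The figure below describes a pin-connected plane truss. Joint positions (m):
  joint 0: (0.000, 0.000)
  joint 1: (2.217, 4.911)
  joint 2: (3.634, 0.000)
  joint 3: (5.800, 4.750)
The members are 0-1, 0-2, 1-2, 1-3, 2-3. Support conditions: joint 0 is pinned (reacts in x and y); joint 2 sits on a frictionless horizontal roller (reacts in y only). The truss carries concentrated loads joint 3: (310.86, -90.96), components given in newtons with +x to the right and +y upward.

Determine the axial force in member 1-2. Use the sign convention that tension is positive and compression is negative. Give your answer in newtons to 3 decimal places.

-495.475

N=4 nodes, M=5 members, R=3 reactions → 2N=8, M+R=8
member 0 (0-1): L=5.3882, (cx,cy)=(0.4115,0.9114)
member 1 (0-2): L=3.6340, (cx,cy)=(1.0000,0.0000)
member 2 (1-2): L=5.1113, (cx,cy)=(0.2772,-0.9608)
member 3 (1-3): L=3.5866, (cx,cy)=(0.9990,-0.0449)
member 4 (2-3): L=5.2205, (cx,cy)=(0.4149,0.9099)
solve A·x = −loads:
  F[0-1] = +505.2938 N (tension)
  F[0-2] = +102.9556 N (tension)
  F[1-2] = -495.4751 N (compression)
  F[1-3] = +345.6117 N (tension)
  F[2-3] = -82.9196 N (compression)
  Rx@0 = -310.8600 N
  Ry@0 = -460.5406 N
  Ry@2 = +551.5006 N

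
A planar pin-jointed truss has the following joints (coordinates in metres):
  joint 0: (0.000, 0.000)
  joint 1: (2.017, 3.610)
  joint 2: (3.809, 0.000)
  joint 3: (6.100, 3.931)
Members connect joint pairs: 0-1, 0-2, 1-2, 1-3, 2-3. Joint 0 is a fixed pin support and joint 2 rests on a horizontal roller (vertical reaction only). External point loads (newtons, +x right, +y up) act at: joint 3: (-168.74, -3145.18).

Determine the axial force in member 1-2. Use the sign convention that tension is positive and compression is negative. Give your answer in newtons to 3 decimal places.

-1764.471

N=4 nodes, M=5 members, R=3 reactions → 2N=8, M+R=8
member 0 (0-1): L=4.1353, (cx,cy)=(0.4878,0.8730)
member 1 (0-2): L=3.8090, (cx,cy)=(1.0000,0.0000)
member 2 (1-2): L=4.0303, (cx,cy)=(0.4446,-0.8957)
member 3 (1-3): L=4.0956, (cx,cy)=(0.9969,0.0784)
member 4 (2-3): L=4.5499, (cx,cy)=(0.5035,0.8640)
solve A·x = −loads:
  F[0-1] = +1967.4995 N (tension)
  F[0-2] = -1128.4003 N (compression)
  F[1-2] = -1764.4709 N (compression)
  F[1-3] = +1749.5814 N (tension)
  F[2-3] = -3799.0622 N (compression)
  Rx@0 = +168.7400 N
  Ry@0 = -1717.5874 N
  Ry@2 = +4862.7674 N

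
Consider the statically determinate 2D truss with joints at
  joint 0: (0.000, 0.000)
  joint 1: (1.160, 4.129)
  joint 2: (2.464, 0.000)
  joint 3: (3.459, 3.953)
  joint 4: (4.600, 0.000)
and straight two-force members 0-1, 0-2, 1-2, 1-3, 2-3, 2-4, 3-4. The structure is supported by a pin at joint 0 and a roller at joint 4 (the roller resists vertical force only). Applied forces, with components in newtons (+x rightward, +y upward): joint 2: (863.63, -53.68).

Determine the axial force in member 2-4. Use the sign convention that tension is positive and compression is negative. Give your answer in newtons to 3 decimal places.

N=5 nodes, M=7 members, R=3 reactions → 2N=10, M+R=10
member 0 (0-1): L=4.2889, (cx,cy)=(0.2705,0.9627)
member 1 (0-2): L=2.4640, (cx,cy)=(1.0000,0.0000)
member 2 (1-2): L=4.3300, (cx,cy)=(0.3012,-0.9536)
member 3 (1-3): L=2.3057, (cx,cy)=(0.9971,-0.0763)
member 4 (2-3): L=4.0763, (cx,cy)=(0.2441,0.9698)
member 5 (2-4): L=2.1360, (cx,cy)=(1.0000,0.0000)
member 6 (3-4): L=4.1144, (cx,cy)=(0.2773,-0.9608)
solve A·x = −loads:
  F[0-1] = -25.8912 N (compression)
  F[0-2] = +870.6328 N (tension)
  F[1-2] = +27.3635 N (tension)
  F[1-3] = -15.2880 N (compression)
  F[2-3] = +28.4473 N (tension)
  F[2-4] = +8.2995 N (tension)
  F[3-4] = -29.9276 N (compression)
  Rx@0 = -863.6300 N
  Ry@0 = +24.9262 N
  Ry@4 = +28.7538 N

8.300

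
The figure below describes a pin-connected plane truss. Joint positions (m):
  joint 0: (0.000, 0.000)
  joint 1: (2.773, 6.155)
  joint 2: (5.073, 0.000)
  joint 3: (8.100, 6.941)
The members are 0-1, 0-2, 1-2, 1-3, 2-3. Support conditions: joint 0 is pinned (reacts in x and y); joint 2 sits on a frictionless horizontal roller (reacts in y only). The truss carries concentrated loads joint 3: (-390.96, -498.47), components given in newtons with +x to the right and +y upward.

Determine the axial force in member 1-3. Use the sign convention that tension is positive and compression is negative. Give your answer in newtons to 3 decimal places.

N=4 nodes, M=5 members, R=3 reactions → 2N=8, M+R=8
member 0 (0-1): L=6.7508, (cx,cy)=(0.4108,0.9117)
member 1 (0-2): L=5.0730, (cx,cy)=(1.0000,0.0000)
member 2 (1-2): L=6.5707, (cx,cy)=(0.3500,-0.9367)
member 3 (1-3): L=5.3847, (cx,cy)=(0.9893,0.1460)
member 4 (2-3): L=7.5723, (cx,cy)=(0.3997,0.9166)
solve A·x = −loads:
  F[0-1] = -260.4791 N (compression)
  F[0-2] = -283.9643 N (compression)
  F[1-2] = +224.3080 N (tension)
  F[1-3] = -187.5208 N (compression)
  F[2-3] = -513.9472 N (compression)
  Rx@0 = +390.9600 N
  Ry@0 = +237.4896 N
  Ry@2 = +260.9804 N

-187.521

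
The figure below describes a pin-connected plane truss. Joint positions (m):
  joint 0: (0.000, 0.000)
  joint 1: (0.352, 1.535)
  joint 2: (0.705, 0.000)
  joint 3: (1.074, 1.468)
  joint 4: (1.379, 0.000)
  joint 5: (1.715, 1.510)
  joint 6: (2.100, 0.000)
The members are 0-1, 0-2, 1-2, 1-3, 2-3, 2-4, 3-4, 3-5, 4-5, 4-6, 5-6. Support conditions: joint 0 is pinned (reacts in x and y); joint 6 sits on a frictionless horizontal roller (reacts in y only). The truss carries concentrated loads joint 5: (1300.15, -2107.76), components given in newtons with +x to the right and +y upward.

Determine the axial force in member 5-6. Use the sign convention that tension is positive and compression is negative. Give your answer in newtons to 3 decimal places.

N=7 nodes, M=11 members, R=3 reactions → 2N=14, M+R=14
member 0 (0-1): L=1.5748, (cx,cy)=(0.2235,0.9747)
member 1 (0-2): L=0.7050, (cx,cy)=(1.0000,0.0000)
member 2 (1-2): L=1.5751, (cx,cy)=(0.2241,-0.9746)
member 3 (1-3): L=0.7251, (cx,cy)=(0.9957,-0.0924)
member 4 (2-3): L=1.5137, (cx,cy)=(0.2438,0.9698)
member 5 (2-4): L=0.6740, (cx,cy)=(1.0000,0.0000)
member 6 (3-4): L=1.4993, (cx,cy)=(0.2034,-0.9791)
member 7 (3-5): L=0.6424, (cx,cy)=(0.9979,0.0654)
member 8 (4-5): L=1.5469, (cx,cy)=(0.2172,0.9761)
member 9 (4-6): L=0.7210, (cx,cy)=(1.0000,0.0000)
member 10 (5-6): L=1.5583, (cx,cy)=(0.2471,-0.9690)
solve A·x = −loads:
  F[0-1] = +562.6826 N (tension)
  F[0-2] = +1174.3823 N (tension)
  F[1-2] = -587.2708 N (compression)
  F[1-3] = +258.4912 N (tension)
  F[2-3] = +590.1358 N (tension)
  F[2-4] = +898.9019 N (tension)
  F[3-4] = -526.1445 N (compression)
  F[3-5] = +509.3671 N (tension)
  F[4-5] = +527.7427 N (tension)
  F[4-6] = +677.2449 N (tension)
  F[5-6] = -2741.1853 N (compression)
  Rx@0 = -1300.1500 N
  Ry@0 = -548.4471 N
  Ry@6 = +2656.2071 N

-2741.185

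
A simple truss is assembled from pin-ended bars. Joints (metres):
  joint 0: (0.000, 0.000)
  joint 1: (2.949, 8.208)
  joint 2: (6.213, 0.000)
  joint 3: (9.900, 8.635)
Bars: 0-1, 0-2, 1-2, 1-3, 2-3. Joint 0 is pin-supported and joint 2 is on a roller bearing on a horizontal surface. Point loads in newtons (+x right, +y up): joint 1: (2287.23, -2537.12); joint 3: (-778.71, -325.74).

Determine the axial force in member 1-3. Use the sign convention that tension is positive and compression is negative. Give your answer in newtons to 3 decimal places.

-658.092

N=4 nodes, M=5 members, R=3 reactions → 2N=8, M+R=8
member 0 (0-1): L=8.7217, (cx,cy)=(0.3381,0.9411)
member 1 (0-2): L=6.2130, (cx,cy)=(1.0000,0.0000)
member 2 (1-2): L=8.8332, (cx,cy)=(0.3695,-0.9292)
member 3 (1-3): L=6.9641, (cx,cy)=(0.9981,0.0613)
member 4 (2-3): L=9.3892, (cx,cy)=(0.3927,0.9197)
solve A·x = −loads:
  F[0-1] = +849.8734 N (tension)
  F[0-2] = +1221.1586 N (tension)
  F[1-2] = -3634.5240 N (compression)
  F[1-3] = -658.0917 N (compression)
  F[2-3] = -310.3162 N (compression)
  Rx@0 = -1508.5200 N
  Ry@0 = -799.8176 N
  Ry@2 = +3662.6776 N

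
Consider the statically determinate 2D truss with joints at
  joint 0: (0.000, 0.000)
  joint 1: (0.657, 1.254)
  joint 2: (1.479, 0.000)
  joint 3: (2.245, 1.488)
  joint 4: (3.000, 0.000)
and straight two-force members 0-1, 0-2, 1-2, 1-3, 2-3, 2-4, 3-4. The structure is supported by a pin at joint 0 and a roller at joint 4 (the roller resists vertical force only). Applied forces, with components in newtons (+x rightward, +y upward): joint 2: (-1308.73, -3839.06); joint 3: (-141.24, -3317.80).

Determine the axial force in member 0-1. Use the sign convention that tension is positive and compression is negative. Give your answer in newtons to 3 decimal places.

-3219.090

N=5 nodes, M=7 members, R=3 reactions → 2N=10, M+R=10
member 0 (0-1): L=1.4157, (cx,cy)=(0.4641,0.8858)
member 1 (0-2): L=1.4790, (cx,cy)=(1.0000,0.0000)
member 2 (1-2): L=1.4994, (cx,cy)=(0.5482,-0.8363)
member 3 (1-3): L=1.6051, (cx,cy)=(0.9893,0.1458)
member 4 (2-3): L=1.6736, (cx,cy)=(0.4577,0.8891)
member 5 (2-4): L=1.5210, (cx,cy)=(1.0000,0.0000)
member 6 (3-4): L=1.6686, (cx,cy)=(0.4525,-0.8918)
solve A·x = −loads:
  F[0-1] = -3219.0902 N (compression)
  F[0-2] = +43.9653 N (tension)
  F[1-2] = +2869.0968 N (tension)
  F[1-3] = -3099.9467 N (compression)
  F[2-3] = +1619.0793 N (tension)
  F[2-4] = +2184.5387 N (tension)
  F[3-4] = -4827.9257 N (compression)
  Rx@0 = +1449.9700 N
  Ry@0 = +2851.4381 N
  Ry@4 = +4305.4219 N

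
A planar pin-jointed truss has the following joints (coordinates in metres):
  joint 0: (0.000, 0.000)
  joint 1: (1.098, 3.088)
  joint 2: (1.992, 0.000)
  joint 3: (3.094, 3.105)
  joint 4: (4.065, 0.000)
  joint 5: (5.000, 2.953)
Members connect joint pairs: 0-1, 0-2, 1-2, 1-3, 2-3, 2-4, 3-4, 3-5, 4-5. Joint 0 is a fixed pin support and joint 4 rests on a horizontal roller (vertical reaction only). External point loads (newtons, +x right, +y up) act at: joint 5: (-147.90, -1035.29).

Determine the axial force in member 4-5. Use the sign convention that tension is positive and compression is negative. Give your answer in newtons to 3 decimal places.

N=6 nodes, M=9 members, R=3 reactions → 2N=12, M+R=12
member 0 (0-1): L=3.2774, (cx,cy)=(0.3350,0.9422)
member 1 (0-2): L=1.9920, (cx,cy)=(1.0000,0.0000)
member 2 (1-2): L=3.2148, (cx,cy)=(0.2781,-0.9606)
member 3 (1-3): L=1.9961, (cx,cy)=(1.0000,0.0085)
member 4 (2-3): L=3.2948, (cx,cy)=(0.3345,0.9424)
member 5 (2-4): L=2.0730, (cx,cy)=(1.0000,0.0000)
member 6 (3-4): L=3.2533, (cx,cy)=(0.2985,-0.9544)
member 7 (3-5): L=1.9121, (cx,cy)=(0.9968,-0.0795)
member 8 (4-5): L=3.0975, (cx,cy)=(0.3019,0.9534)
solve A·x = −loads:
  F[0-1] = +138.7038 N (tension)
  F[0-2] = -194.3688 N (compression)
  F[1-2] = -135.3091 N (compression)
  F[1-3] = +84.0997 N (tension)
  F[2-3] = +137.9150 N (tension)
  F[2-4] = -278.1252 N (compression)
  F[3-4] = -151.5912 N (compression)
  F[3-5] = +176.0273 N (tension)
  F[4-5] = -1071.2679 N (compression)
  Rx@0 = +147.9000 N
  Ry@0 = -130.6882 N
  Ry@4 = +1165.9782 N

-1071.268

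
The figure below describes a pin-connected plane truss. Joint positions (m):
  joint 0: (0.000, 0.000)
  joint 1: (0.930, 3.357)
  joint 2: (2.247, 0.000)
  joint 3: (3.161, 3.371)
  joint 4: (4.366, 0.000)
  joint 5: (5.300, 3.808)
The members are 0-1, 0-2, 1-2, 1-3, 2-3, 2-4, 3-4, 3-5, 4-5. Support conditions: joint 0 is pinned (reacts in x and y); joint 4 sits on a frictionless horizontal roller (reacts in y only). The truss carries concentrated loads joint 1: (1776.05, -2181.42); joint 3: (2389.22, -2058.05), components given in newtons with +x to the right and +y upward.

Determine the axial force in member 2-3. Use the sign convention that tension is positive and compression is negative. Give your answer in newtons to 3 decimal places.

3221.099

N=6 nodes, M=9 members, R=3 reactions → 2N=12, M+R=12
member 0 (0-1): L=3.4834, (cx,cy)=(0.2670,0.9637)
member 1 (0-2): L=2.2470, (cx,cy)=(1.0000,0.0000)
member 2 (1-2): L=3.6061, (cx,cy)=(0.3652,-0.9309)
member 3 (1-3): L=2.2310, (cx,cy)=(1.0000,0.0063)
member 4 (2-3): L=3.4927, (cx,cy)=(0.2617,0.9652)
member 5 (2-4): L=2.1190, (cx,cy)=(1.0000,0.0000)
member 6 (3-4): L=3.5799, (cx,cy)=(0.3366,-0.9416)
member 7 (3-5): L=2.1832, (cx,cy)=(0.9798,0.2002)
member 8 (4-5): L=3.9209, (cx,cy)=(0.2382,0.9712)
solve A·x = −loads:
  F[0-1] = +960.4102 N (tension)
  F[0-2] = +3908.8621 N (tension)
  F[1-2] = -3339.5367 N (compression)
  F[1-3] = -299.9999 N (compression)
  F[2-3] = +3221.0995 N (tension)
  F[2-4] = +1846.2916 N (tension)
  F[3-4] = -5485.0911 N (compression)
  F[3-5] = -0.0000 N (compression)
  F[4-5] = +0.0000 N (tension)
  Rx@0 = -4165.2700 N
  Ry@0 = -925.5500 N
  Ry@4 = +5165.0200 N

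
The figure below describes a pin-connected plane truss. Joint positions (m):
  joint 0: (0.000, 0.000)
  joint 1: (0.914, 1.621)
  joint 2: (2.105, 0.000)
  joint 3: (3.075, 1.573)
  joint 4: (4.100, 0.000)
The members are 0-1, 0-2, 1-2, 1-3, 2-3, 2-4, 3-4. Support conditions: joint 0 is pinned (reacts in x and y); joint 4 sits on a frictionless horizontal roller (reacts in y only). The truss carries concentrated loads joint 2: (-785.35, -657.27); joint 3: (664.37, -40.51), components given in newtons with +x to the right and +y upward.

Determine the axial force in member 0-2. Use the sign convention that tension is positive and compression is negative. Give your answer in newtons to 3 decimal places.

N=5 nodes, M=7 members, R=3 reactions → 2N=10, M+R=10
member 0 (0-1): L=1.8609, (cx,cy)=(0.4912,0.8711)
member 1 (0-2): L=2.1050, (cx,cy)=(1.0000,0.0000)
member 2 (1-2): L=2.0115, (cx,cy)=(0.5921,-0.8059)
member 3 (1-3): L=2.1615, (cx,cy)=(0.9998,-0.0222)
member 4 (2-3): L=1.8480, (cx,cy)=(0.5249,0.8512)
member 5 (2-4): L=1.9950, (cx,cy)=(1.0000,0.0000)
member 6 (3-4): L=1.8775, (cx,cy)=(0.5459,-0.8378)
solve A·x = −loads:
  F[0-1] = -86.1630 N (compression)
  F[0-2] = -78.6607 N (compression)
  F[1-2] = +95.8657 N (tension)
  F[1-3] = -99.1054 N (compression)
  F[2-3] = +681.4287 N (tension)
  F[2-4] = +405.7812 N (tension)
  F[3-4] = -743.2670 N (compression)
  Rx@0 = +120.9800 N
  Ry@0 = +75.0542 N
  Ry@4 = +622.7258 N

-78.661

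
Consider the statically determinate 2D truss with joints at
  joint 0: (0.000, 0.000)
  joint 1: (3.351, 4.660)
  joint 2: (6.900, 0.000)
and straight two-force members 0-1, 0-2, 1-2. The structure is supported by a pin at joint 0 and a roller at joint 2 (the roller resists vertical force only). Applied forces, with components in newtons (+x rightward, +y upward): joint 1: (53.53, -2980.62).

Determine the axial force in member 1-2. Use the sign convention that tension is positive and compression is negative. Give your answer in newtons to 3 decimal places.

-1864.987

N=3 nodes, M=3 members, R=3 reactions → 2N=6, M+R=6
member 0 (0-1): L=5.7398, (cx,cy)=(0.5838,0.8119)
member 1 (0-2): L=6.9000, (cx,cy)=(1.0000,0.0000)
member 2 (1-2): L=5.8576, (cx,cy)=(0.6059,-0.7956)
solve A·x = −loads:
  F[0-1] = -1843.7714 N (compression)
  F[0-2] = +1129.9656 N (tension)
  F[1-2] = -1864.9875 N (compression)
  Rx@0 = -53.5300 N
  Ry@0 = +1496.9233 N
  Ry@2 = +1483.6967 N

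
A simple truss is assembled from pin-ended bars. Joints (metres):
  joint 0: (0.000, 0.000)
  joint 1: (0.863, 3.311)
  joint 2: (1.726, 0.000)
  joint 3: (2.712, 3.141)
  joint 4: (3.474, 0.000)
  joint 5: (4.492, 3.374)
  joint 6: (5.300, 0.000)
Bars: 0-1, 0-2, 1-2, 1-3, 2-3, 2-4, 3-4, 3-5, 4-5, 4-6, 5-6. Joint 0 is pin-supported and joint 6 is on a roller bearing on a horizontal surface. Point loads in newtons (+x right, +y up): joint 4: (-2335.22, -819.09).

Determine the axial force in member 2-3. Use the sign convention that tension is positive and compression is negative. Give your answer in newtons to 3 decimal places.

-310.301

N=7 nodes, M=11 members, R=3 reactions → 2N=14, M+R=14
member 0 (0-1): L=3.4216, (cx,cy)=(0.2522,0.9677)
member 1 (0-2): L=1.7260, (cx,cy)=(1.0000,0.0000)
member 2 (1-2): L=3.4216, (cx,cy)=(0.2522,-0.9677)
member 3 (1-3): L=1.8568, (cx,cy)=(0.9958,-0.0916)
member 4 (2-3): L=3.2921, (cx,cy)=(0.2995,0.9541)
member 5 (2-4): L=1.7480, (cx,cy)=(1.0000,0.0000)
member 6 (3-4): L=3.2321, (cx,cy)=(0.2358,-0.9718)
member 7 (3-5): L=1.7952, (cx,cy)=(0.9915,0.1298)
member 8 (4-5): L=3.5242, (cx,cy)=(0.2889,0.9574)
member 9 (4-6): L=1.8260, (cx,cy)=(1.0000,0.0000)
member 10 (5-6): L=3.4694, (cx,cy)=(0.2329,-0.9725)
solve A·x = −loads:
  F[0-1] = -291.6280 N (compression)
  F[0-2] = -2261.6657 N (compression)
  F[1-2] = +305.9485 N (tension)
  F[1-3] = -151.3562 N (compression)
  F[2-3] = -310.3014 N (compression)
  F[2-4] = -2091.5633 N (compression)
  F[3-4] = +249.6382 N (tension)
  F[3-5] = -305.0919 N (compression)
  F[4-5] = +602.1574 N (tension)
  F[4-6] = +128.5736 N (tension)
  F[5-6] = -552.0710 N (compression)
  Rx@0 = +2335.2200 N
  Ry@0 = +282.1997 N
  Ry@6 = +536.8903 N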